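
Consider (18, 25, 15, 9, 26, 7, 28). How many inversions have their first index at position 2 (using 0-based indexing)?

2

The element at index 2 is 15.
Elements after it: 9, 26, 7, 28
Those smaller than 15: 9, 7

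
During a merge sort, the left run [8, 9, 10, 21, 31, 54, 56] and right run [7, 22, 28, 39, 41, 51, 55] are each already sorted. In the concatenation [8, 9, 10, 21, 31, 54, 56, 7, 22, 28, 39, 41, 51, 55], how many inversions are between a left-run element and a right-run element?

There are 20 split inversions.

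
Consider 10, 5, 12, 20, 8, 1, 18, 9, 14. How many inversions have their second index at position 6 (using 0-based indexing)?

1

The element at index 6 is 18.
Elements before it: 10, 5, 12, 20, 8, 1
Those larger than 18: 20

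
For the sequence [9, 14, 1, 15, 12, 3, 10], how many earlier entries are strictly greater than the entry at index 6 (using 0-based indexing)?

3 such elements

The element at index 6 is 10.
Elements before it: 9, 14, 1, 15, 12, 3
Those larger than 10: 14, 15, 12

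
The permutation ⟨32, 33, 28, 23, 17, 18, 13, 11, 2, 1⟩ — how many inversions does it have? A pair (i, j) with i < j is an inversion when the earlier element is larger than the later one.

43

Count, for each position, how many later elements it exceeds:
32 → 28, 23, 17, 18, 13, 11, 2, 1 → 8
33 → 28, 23, 17, 18, 13, 11, 2, 1 → 8
28 → 23, 17, 18, 13, 11, 2, 1 → 7
23 → 17, 18, 13, 11, 2, 1 → 6
17 → 13, 11, 2, 1 → 4
18 → 13, 11, 2, 1 → 4
13 → 11, 2, 1 → 3
11 → 2, 1 → 2
2 → 1 → 1
1 → none → 0
Sum: 8 + 8 + 7 + 6 + 4 + 4 + 3 + 2 + 1 + 0 = 43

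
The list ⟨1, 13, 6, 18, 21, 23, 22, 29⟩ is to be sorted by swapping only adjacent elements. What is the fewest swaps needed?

The minimum number of adjacent swaps to sort an array equals its inversion count, since every such swap removes exactly one inversion.
Count inversions — for each element, later elements that are smaller:
1: none → 0
13: 6 → 1
6: none → 0
18: none → 0
21: none → 0
23: 22 → 1
22: none → 0
29: none → 0
Total inversions: 0 + 1 + 0 + 0 + 0 + 1 + 0 + 0 = 2

2 adjacent swaps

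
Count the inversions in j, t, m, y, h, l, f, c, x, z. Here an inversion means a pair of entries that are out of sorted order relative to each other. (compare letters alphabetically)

Count, for each position, how many later elements it exceeds:
j → h, f, c → 3
t → m, h, l, f, c → 5
m → h, l, f, c → 4
y → h, l, f, c, x → 5
h → f, c → 2
l → f, c → 2
f → c → 1
c → none → 0
x → none → 0
z → none → 0
Sum: 3 + 5 + 4 + 5 + 2 + 2 + 1 + 0 + 0 + 0 = 22

22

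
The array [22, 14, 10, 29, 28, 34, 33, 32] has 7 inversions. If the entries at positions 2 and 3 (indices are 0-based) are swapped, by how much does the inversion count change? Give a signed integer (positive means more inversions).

+1

Positions 2 and 3 hold 10 and 29; after swapping, the array is [22, 14, 29, 10, 28, 34, 33, 32].
For each element, count later entries that are smaller:
22 → 14, 10 → 2
14 → 10 → 1
29 → 10, 28 → 2
10 → none → 0
28 → none → 0
34 → 33, 32 → 2
33 → 32 → 1
32 → none → 0
Sum: 2 + 1 + 2 + 0 + 0 + 2 + 1 + 0 = 8
Change: 8 − 7 = +1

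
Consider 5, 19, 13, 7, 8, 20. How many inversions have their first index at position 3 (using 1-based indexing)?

The element at index 3 is 13.
Elements after it: 7, 8, 20
Those smaller than 13: 7, 8

2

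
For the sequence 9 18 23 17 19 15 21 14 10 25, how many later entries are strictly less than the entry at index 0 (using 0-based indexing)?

0 such elements

The element at index 0 is 9.
Elements after it: 18, 23, 17, 19, 15, 21, 14, 10, 25
None of them are smaller than 9.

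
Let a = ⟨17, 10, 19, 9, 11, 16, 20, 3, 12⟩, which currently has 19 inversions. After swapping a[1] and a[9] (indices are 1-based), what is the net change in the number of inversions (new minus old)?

Positions 1 and 9 hold 17 and 12; after swapping, the array is [12, 10, 19, 9, 11, 16, 20, 3, 17].
For each element, count later entries that are smaller:
12 → 10, 9, 11, 3 → 4
10 → 9, 3 → 2
19 → 9, 11, 16, 3, 17 → 5
9 → 3 → 1
11 → 3 → 1
16 → 3 → 1
20 → 3, 17 → 2
3 → none → 0
17 → none → 0
Sum: 4 + 2 + 5 + 1 + 1 + 1 + 2 + 0 + 0 = 16
Change: 16 − 19 = -3

-3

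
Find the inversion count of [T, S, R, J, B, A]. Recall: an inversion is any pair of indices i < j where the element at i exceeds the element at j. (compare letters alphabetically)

15

Element-by-element contributions:
T: 5
S: 4
R: 3
J: 2
B: 1
A: 0
Sum: 5 + 4 + 3 + 2 + 1 + 0 = 15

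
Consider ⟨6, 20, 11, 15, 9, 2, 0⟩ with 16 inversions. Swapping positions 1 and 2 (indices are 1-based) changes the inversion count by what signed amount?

+1

Positions 1 and 2 hold 6 and 20; after swapping, the array is [20, 6, 11, 15, 9, 2, 0].
Element-by-element contributions:
20 → 6, 11, 15, 9, 2, 0 → 6
6 → 2, 0 → 2
11 → 9, 2, 0 → 3
15 → 9, 2, 0 → 3
9 → 2, 0 → 2
2 → 0 → 1
0 → none → 0
Sum: 6 + 2 + 3 + 3 + 2 + 1 + 0 = 17
Change: 17 − 16 = +1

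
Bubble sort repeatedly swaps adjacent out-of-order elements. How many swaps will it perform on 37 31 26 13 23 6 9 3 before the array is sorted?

26

Minimum adjacent swaps = number of inversions (each swap of adjacent out-of-order elements removes one inversion and no swap can remove more).
Count inversions — for each element, later elements that are smaller:
37: 31, 26, 13, 23, 6, 9, 3 → 7
31: 26, 13, 23, 6, 9, 3 → 6
26: 13, 23, 6, 9, 3 → 5
13: 6, 9, 3 → 3
23: 6, 9, 3 → 3
6: 3 → 1
9: 3 → 1
3: none → 0
Total inversions: 7 + 6 + 5 + 3 + 3 + 1 + 1 + 0 = 26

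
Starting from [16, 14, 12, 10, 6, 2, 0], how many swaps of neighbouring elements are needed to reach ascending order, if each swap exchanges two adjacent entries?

21 swaps

Minimum adjacent swaps = number of inversions (each swap of adjacent out-of-order elements removes one inversion and no swap can remove more).
Count inversions — for each element, later elements that are smaller:
16: 14, 12, 10, 6, 2, 0 → 6
14: 12, 10, 6, 2, 0 → 5
12: 10, 6, 2, 0 → 4
10: 6, 2, 0 → 3
6: 2, 0 → 2
2: 0 → 1
0: none → 0
Total inversions: 6 + 5 + 4 + 3 + 2 + 1 + 0 = 21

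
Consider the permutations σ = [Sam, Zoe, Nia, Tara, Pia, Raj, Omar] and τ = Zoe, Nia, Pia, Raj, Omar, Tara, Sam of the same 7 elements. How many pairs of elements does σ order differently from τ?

9

Assign each item its position (1..7) in the first ordering, then rewrite the second ordering as that position sequence:
positions: Sam→1, Zoe→2, Nia→3, Tara→4, Pia→5, Raj→6, Omar→7
second ordering as positions: [2, 3, 5, 6, 7, 4, 1]
Discordant pairs = inversions in this position sequence.
2: 1 → 1
3: 1 → 1
5: 4, 1 → 2
6: 4, 1 → 2
7: 4, 1 → 2
4: 1 → 1
1: 0
Total: 1 + 1 + 2 + 2 + 2 + 1 + 0 = 9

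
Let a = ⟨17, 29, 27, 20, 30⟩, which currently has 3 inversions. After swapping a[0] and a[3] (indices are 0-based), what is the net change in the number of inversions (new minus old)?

+1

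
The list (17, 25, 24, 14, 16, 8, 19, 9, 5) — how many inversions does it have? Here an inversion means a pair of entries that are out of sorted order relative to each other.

There are 28 out-of-order pairs.

For each element, count later entries that are smaller:
17 → 14, 16, 8, 9, 5 → 5
25 → 24, 14, 16, 8, 19, 9, 5 → 7
24 → 14, 16, 8, 19, 9, 5 → 6
14 → 8, 9, 5 → 3
16 → 8, 9, 5 → 3
8 → 5 → 1
19 → 9, 5 → 2
9 → 5 → 1
5 → none → 0
Sum: 5 + 7 + 6 + 3 + 3 + 1 + 2 + 1 + 0 = 28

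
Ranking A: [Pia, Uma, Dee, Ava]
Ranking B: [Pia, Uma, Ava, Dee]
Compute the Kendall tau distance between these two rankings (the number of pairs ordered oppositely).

1

Assign each item its position (1..4) in the first ordering, then rewrite the second ordering as that position sequence:
positions: Pia→1, Uma→2, Dee→3, Ava→4
second ordering as positions: [1, 2, 4, 3]
Discordant pairs = inversions in this position sequence.
1: 0
2: 0
4: 3 → 1
3: 0
Total: 0 + 0 + 1 + 0 = 1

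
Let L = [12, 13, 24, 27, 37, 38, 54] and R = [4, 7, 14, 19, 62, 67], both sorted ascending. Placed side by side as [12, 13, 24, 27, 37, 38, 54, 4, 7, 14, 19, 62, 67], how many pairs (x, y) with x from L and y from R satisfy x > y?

For each element r of the right run, count left-run elements greater than r:
r = 4: 12, 13, 24, 27, 37, 38, 54 → 7
r = 7: 12, 13, 24, 27, 37, 38, 54 → 7
r = 14: 24, 27, 37, 38, 54 → 5
r = 19: 24, 27, 37, 38, 54 → 5
r = 62: none → 0
r = 67: none → 0
Cross-inversions: 7 + 7 + 5 + 5 + 0 + 0 = 24

24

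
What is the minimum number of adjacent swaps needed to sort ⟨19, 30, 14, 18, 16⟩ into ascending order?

There are 7 swaps.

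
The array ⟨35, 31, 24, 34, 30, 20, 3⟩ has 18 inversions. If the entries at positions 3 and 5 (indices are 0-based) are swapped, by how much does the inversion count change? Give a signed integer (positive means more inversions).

Positions 3 and 5 hold 34 and 20; after swapping, the array is [35, 31, 24, 20, 30, 34, 3].
Element-by-element contributions:
35: 6
31: 4
24: 2
20: 1
30: 1
34: 1
3: 0
Sum: 6 + 4 + 2 + 1 + 1 + 1 + 0 = 15
Change: 15 − 18 = -3

-3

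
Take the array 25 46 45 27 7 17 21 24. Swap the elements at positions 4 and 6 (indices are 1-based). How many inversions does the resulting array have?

Positions 4 and 6 hold 27 and 17; after swapping, the array is [25, 46, 45, 17, 7, 27, 21, 24].
Element-by-element contributions:
25 → 17, 7, 21, 24 → 4
46 → 45, 17, 7, 27, 21, 24 → 6
45 → 17, 7, 27, 21, 24 → 5
17 → 7 → 1
7 → none → 0
27 → 21, 24 → 2
21 → none → 0
24 → none → 0
Sum: 4 + 6 + 5 + 1 + 0 + 2 + 0 + 0 = 18

18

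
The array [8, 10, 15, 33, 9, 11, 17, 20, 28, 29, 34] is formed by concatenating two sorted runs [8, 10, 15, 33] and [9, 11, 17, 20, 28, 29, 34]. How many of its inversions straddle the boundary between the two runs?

9 cross-inversions

For each element r of the right run, count left-run elements greater than r:
r = 9: 10, 15, 33 → 3
r = 11: 15, 33 → 2
r = 17: 33 → 1
r = 20: 33 → 1
r = 28: 33 → 1
r = 29: 33 → 1
r = 34: none → 0
Cross-inversions: 3 + 2 + 1 + 1 + 1 + 1 + 0 = 9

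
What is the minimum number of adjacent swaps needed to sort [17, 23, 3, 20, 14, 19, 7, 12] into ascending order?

18

Each adjacent swap fixes exactly one inversion, so the minimum swap count equals the number of inversions.
Count inversions — for each element, later elements that are smaller:
17: 3, 14, 7, 12 → 4
23: 3, 20, 14, 19, 7, 12 → 6
3: none → 0
20: 14, 19, 7, 12 → 4
14: 7, 12 → 2
19: 7, 12 → 2
7: none → 0
12: none → 0
Total inversions: 4 + 6 + 0 + 4 + 2 + 2 + 0 + 0 = 18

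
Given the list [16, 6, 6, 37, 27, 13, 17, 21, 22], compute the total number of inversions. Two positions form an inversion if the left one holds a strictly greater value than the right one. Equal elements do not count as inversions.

12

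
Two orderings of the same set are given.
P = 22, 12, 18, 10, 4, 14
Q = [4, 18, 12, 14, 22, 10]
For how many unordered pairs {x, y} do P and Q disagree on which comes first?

Assign each item its position (1..6) in the first ordering, then rewrite the second ordering as that position sequence:
positions: 22→1, 12→2, 18→3, 10→4, 4→5, 14→6
second ordering as positions: [5, 3, 2, 6, 1, 4]
Discordant pairs = inversions in this position sequence.
5: 3, 2, 1, 4 → 4
3: 2, 1 → 2
2: 1 → 1
6: 1, 4 → 2
1: 0
4: 0
Total: 4 + 2 + 1 + 2 + 0 + 0 = 9

9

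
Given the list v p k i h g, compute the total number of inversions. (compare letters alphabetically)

15

For each element, count later entries that are smaller:
v → p, k, i, h, g → 5
p → k, i, h, g → 4
k → i, h, g → 3
i → h, g → 2
h → g → 1
g → none → 0
Sum: 5 + 4 + 3 + 2 + 1 + 0 = 15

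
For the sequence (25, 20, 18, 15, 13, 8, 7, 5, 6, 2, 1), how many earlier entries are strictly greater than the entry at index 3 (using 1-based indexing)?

2 such elements

The element at index 3 is 18.
Elements before it: 25, 20
Those larger than 18: 25, 20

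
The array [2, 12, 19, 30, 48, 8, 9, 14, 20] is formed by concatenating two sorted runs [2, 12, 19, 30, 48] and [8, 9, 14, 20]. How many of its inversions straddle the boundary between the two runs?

Count, for every r in R, how many entries of L exceed r:
r = 8: 12, 19, 30, 48 → 4
r = 9: 12, 19, 30, 48 → 4
r = 14: 19, 30, 48 → 3
r = 20: 30, 48 → 2
Cross-inversions: 4 + 4 + 3 + 2 = 13

13 split inversions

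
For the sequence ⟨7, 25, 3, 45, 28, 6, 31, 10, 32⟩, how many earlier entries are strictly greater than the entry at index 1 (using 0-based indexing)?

The element at index 1 is 25.
Elements before it: 7
None of them are larger than 25.

0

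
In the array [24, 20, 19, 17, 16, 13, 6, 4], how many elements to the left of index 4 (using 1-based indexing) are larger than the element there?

3

The element at index 4 is 17.
Elements before it: 24, 20, 19
Those larger than 17: 24, 20, 19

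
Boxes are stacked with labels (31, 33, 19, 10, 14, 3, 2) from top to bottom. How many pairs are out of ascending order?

Sweep left to right; for each value list the smaller values that follow it:
31 → 19, 10, 14, 3, 2 → 5
33 → 19, 10, 14, 3, 2 → 5
19 → 10, 14, 3, 2 → 4
10 → 3, 2 → 2
14 → 3, 2 → 2
3 → 2 → 1
2 → none → 0
Sum: 5 + 5 + 4 + 2 + 2 + 1 + 0 = 19

19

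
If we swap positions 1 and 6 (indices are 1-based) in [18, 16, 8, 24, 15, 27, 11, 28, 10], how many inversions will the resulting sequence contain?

21

Positions 1 and 6 hold 18 and 27; after swapping, the array is [27, 16, 8, 24, 15, 18, 11, 28, 10].
Element-by-element contributions:
27 → 16, 8, 24, 15, 18, 11, 10 → 7
16 → 8, 15, 11, 10 → 4
8 → none → 0
24 → 15, 18, 11, 10 → 4
15 → 11, 10 → 2
18 → 11, 10 → 2
11 → 10 → 1
28 → 10 → 1
10 → none → 0
Sum: 7 + 4 + 0 + 4 + 2 + 2 + 1 + 1 + 0 = 21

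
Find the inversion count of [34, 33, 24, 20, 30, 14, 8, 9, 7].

33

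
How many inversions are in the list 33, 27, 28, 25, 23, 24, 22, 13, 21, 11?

42

Element-by-element contributions:
33: 9
27: 7
28: 7
25: 6
23: 4
24: 4
22: 3
13: 1
21: 1
11: 0
Sum: 9 + 7 + 7 + 6 + 4 + 4 + 3 + 1 + 1 + 0 = 42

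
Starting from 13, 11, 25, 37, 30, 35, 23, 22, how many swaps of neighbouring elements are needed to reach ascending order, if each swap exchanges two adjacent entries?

12 adjacent swaps

Minimum adjacent swaps = number of inversions (each swap of adjacent out-of-order elements removes one inversion and no swap can remove more).
Count inversions — for each element, later elements that are smaller:
13: 11 → 1
11: none → 0
25: 23, 22 → 2
37: 30, 35, 23, 22 → 4
30: 23, 22 → 2
35: 23, 22 → 2
23: 22 → 1
22: none → 0
Total inversions: 1 + 0 + 2 + 4 + 2 + 2 + 1 + 0 = 12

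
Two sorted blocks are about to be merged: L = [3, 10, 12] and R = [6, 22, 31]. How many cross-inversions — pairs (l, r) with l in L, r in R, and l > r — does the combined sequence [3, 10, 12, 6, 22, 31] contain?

Take each right-half value and tally the left-half values above it:
r = 6: 10, 12 → 2
r = 22: none → 0
r = 31: none → 0
Cross-inversions: 2 + 0 + 0 = 2

2 split inversions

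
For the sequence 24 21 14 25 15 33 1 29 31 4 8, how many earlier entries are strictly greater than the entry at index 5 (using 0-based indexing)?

0 such elements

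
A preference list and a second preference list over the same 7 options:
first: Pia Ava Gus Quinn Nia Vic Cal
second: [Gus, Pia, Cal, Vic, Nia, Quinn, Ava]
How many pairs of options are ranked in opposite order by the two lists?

12

Assign each item its position (1..7) in the first ordering, then rewrite the second ordering as that position sequence:
positions: Pia→1, Ava→2, Gus→3, Quinn→4, Nia→5, Vic→6, Cal→7
second ordering as positions: [3, 1, 7, 6, 5, 4, 2]
Discordant pairs = inversions in this position sequence.
3: 1, 2 → 2
1: 0
7: 6, 5, 4, 2 → 4
6: 5, 4, 2 → 3
5: 4, 2 → 2
4: 2 → 1
2: 0
Total: 2 + 0 + 4 + 3 + 2 + 1 + 0 = 12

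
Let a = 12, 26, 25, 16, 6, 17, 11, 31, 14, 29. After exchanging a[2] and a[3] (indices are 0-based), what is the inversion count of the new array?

Positions 2 and 3 hold 25 and 16; after swapping, the array is [12, 26, 16, 25, 6, 17, 11, 31, 14, 29].
Sweep left to right; for each value list the smaller values that follow it:
12 → 6, 11 → 2
26 → 16, 25, 6, 17, 11, 14 → 6
16 → 6, 11, 14 → 3
25 → 6, 17, 11, 14 → 4
6 → none → 0
17 → 11, 14 → 2
11 → none → 0
31 → 14, 29 → 2
14 → none → 0
29 → none → 0
Sum: 2 + 6 + 3 + 4 + 0 + 2 + 0 + 2 + 0 + 0 = 19

19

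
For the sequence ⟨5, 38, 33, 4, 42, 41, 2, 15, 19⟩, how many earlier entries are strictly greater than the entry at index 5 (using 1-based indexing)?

The element at index 5 is 42.
Elements before it: 5, 38, 33, 4
None of them are larger than 42.

0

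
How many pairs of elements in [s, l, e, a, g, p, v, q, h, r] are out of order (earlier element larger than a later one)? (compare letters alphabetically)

Sweep left to right; for each value list the smaller values that follow it:
s → l, e, a, g, p, q, h, r → 8
l → e, a, g, h → 4
e → a → 1
a → none → 0
g → none → 0
p → h → 1
v → q, h, r → 3
q → h → 1
h → none → 0
r → none → 0
Sum: 8 + 4 + 1 + 0 + 0 + 1 + 3 + 1 + 0 + 0 = 18

18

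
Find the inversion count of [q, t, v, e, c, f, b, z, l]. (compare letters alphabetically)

20

Element-by-element contributions:
q → e, c, f, b, l → 5
t → e, c, f, b, l → 5
v → e, c, f, b, l → 5
e → c, b → 2
c → b → 1
f → b → 1
b → none → 0
z → l → 1
l → none → 0
Sum: 5 + 5 + 5 + 2 + 1 + 1 + 0 + 1 + 0 = 20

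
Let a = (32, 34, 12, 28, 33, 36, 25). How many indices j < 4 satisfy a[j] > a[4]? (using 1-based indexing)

2

The element at index 4 is 28.
Elements before it: 32, 34, 12
Those larger than 28: 32, 34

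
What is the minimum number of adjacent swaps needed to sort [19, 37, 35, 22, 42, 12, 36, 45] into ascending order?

10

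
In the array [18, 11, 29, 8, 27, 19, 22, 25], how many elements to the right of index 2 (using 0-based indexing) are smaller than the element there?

5 such elements

The element at index 2 is 29.
Elements after it: 8, 27, 19, 22, 25
Those smaller than 29: 8, 27, 19, 22, 25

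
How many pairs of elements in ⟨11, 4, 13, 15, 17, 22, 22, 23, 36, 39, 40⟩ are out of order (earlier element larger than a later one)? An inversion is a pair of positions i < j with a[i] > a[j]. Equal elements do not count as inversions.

1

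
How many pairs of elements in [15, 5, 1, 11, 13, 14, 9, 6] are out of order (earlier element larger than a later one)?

There are 15 inversions.

For each element, count later entries that are smaller:
15: 7
5: 1
1: 0
11: 2
13: 2
14: 2
9: 1
6: 0
Sum: 7 + 1 + 0 + 2 + 2 + 2 + 1 + 0 = 15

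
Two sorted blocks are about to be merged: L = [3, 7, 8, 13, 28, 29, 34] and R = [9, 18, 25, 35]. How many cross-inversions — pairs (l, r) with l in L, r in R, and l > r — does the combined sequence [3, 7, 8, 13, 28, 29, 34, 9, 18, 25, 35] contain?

10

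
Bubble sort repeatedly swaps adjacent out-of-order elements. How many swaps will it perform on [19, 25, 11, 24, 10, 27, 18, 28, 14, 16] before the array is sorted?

There are 23 swaps.

Minimum adjacent swaps = number of inversions (each swap of adjacent out-of-order elements removes one inversion and no swap can remove more).
Count inversions — for each element, later elements that are smaller:
19: 11, 10, 18, 14, 16 → 5
25: 11, 24, 10, 18, 14, 16 → 6
11: 10 → 1
24: 10, 18, 14, 16 → 4
10: none → 0
27: 18, 14, 16 → 3
18: 14, 16 → 2
28: 14, 16 → 2
14: none → 0
16: none → 0
Total inversions: 5 + 6 + 1 + 4 + 0 + 3 + 2 + 2 + 0 + 0 = 23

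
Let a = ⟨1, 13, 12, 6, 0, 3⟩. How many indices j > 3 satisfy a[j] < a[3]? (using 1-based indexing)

The element at index 3 is 12.
Elements after it: 6, 0, 3
Those smaller than 12: 6, 0, 3

3 such elements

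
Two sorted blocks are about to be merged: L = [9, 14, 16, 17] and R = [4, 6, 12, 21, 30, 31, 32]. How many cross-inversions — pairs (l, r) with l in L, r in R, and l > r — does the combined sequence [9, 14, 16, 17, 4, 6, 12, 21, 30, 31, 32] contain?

Cross-inversions: 11

Count, for every r in R, how many entries of L exceed r:
r = 4: 9, 14, 16, 17 → 4
r = 6: 9, 14, 16, 17 → 4
r = 12: 14, 16, 17 → 3
r = 21: none → 0
r = 30: none → 0
r = 31: none → 0
r = 32: none → 0
Cross-inversions: 4 + 4 + 3 + 0 + 0 + 0 + 0 = 11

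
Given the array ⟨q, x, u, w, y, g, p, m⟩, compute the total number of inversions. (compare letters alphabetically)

18 out-of-order pairs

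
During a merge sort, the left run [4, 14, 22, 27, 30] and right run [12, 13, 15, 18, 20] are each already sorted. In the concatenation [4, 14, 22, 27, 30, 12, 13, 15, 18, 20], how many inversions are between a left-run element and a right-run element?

Count, for every r in R, how many entries of L exceed r:
r = 12: 14, 22, 27, 30 → 4
r = 13: 14, 22, 27, 30 → 4
r = 15: 22, 27, 30 → 3
r = 18: 22, 27, 30 → 3
r = 20: 22, 27, 30 → 3
Cross-inversions: 4 + 4 + 3 + 3 + 3 = 17

17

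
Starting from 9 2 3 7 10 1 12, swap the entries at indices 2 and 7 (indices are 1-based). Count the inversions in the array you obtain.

Inversions: 15

Positions 2 and 7 hold 2 and 12; after swapping, the array is [9, 12, 3, 7, 10, 1, 2].
Element-by-element contributions:
9 → 3, 7, 1, 2 → 4
12 → 3, 7, 10, 1, 2 → 5
3 → 1, 2 → 2
7 → 1, 2 → 2
10 → 1, 2 → 2
1 → none → 0
2 → none → 0
Sum: 4 + 5 + 2 + 2 + 2 + 0 + 0 = 15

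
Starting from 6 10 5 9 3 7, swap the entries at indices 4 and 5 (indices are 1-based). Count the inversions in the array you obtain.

Positions 4 and 5 hold 9 and 3; after swapping, the array is [6, 10, 5, 3, 9, 7].
Count, for each position, how many later elements it exceeds:
6 → 5, 3 → 2
10 → 5, 3, 9, 7 → 4
5 → 3 → 1
3 → none → 0
9 → 7 → 1
7 → none → 0
Sum: 2 + 4 + 1 + 0 + 1 + 0 = 8

There are 8 inversions.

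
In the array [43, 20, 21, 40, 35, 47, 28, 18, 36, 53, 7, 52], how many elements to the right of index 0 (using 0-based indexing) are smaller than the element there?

The element at index 0 is 43.
Elements after it: 20, 21, 40, 35, 47, 28, 18, 36, 53, 7, 52
Those smaller than 43: 20, 21, 40, 35, 28, 18, 36, 7

8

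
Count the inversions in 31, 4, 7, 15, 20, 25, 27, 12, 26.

For each element, count later entries that are smaller:
31: 8
4: 0
7: 0
15: 1
20: 1
25: 1
27: 2
12: 0
26: 0
Sum: 8 + 0 + 0 + 1 + 1 + 1 + 2 + 0 + 0 = 13

There are 13 out-of-order pairs.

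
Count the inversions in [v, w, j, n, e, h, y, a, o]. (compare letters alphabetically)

Inversions: 22

Sweep left to right; for each value list the smaller values that follow it:
v → j, n, e, h, a, o → 6
w → j, n, e, h, a, o → 6
j → e, h, a → 3
n → e, h, a → 3
e → a → 1
h → a → 1
y → a, o → 2
a → none → 0
o → none → 0
Sum: 6 + 6 + 3 + 3 + 1 + 1 + 2 + 0 + 0 = 22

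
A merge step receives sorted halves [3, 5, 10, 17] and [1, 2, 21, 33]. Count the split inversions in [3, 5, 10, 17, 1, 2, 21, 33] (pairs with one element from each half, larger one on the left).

There are 8 split inversions.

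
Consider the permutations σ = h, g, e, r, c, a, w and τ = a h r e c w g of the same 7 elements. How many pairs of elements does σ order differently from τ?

10 discordant pairs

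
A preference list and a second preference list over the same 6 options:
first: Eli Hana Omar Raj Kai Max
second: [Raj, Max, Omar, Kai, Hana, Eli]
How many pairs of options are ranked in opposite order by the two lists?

Assign each item its position (1..6) in the first ordering, then rewrite the second ordering as that position sequence:
positions: Eli→1, Hana→2, Omar→3, Raj→4, Kai→5, Max→6
second ordering as positions: [4, 6, 3, 5, 2, 1]
Discordant pairs = inversions in this position sequence.
4: 3, 2, 1 → 3
6: 3, 5, 2, 1 → 4
3: 2, 1 → 2
5: 2, 1 → 2
2: 1 → 1
1: 0
Total: 3 + 4 + 2 + 2 + 1 + 0 = 12

12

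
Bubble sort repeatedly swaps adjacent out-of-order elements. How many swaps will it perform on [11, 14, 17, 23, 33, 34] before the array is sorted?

Each adjacent swap fixes exactly one inversion, so the minimum swap count equals the number of inversions.
Count inversions — for each element, later elements that are smaller:
11: none → 0
14: none → 0
17: none → 0
23: none → 0
33: none → 0
34: none → 0
Total inversions: 0 + 0 + 0 + 0 + 0 + 0 = 0

0 swaps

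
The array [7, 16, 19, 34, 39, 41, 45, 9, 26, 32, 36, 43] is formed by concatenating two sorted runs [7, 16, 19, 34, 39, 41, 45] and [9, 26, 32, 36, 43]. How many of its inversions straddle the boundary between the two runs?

18

Take each right-half value and tally the left-half values above it:
r = 9: 16, 19, 34, 39, 41, 45 → 6
r = 26: 34, 39, 41, 45 → 4
r = 32: 34, 39, 41, 45 → 4
r = 36: 39, 41, 45 → 3
r = 43: 45 → 1
Cross-inversions: 6 + 4 + 4 + 3 + 1 = 18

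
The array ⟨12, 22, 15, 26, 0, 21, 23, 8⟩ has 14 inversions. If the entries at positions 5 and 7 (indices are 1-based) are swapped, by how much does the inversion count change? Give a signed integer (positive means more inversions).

Positions 5 and 7 hold 0 and 23; after swapping, the array is [12, 22, 15, 26, 23, 21, 0, 8].
Count, for each position, how many later elements it exceeds:
12 → 0, 8 → 2
22 → 15, 21, 0, 8 → 4
15 → 0, 8 → 2
26 → 23, 21, 0, 8 → 4
23 → 21, 0, 8 → 3
21 → 0, 8 → 2
0 → none → 0
8 → none → 0
Sum: 2 + 4 + 2 + 4 + 3 + 2 + 0 + 0 = 17
Change: 17 − 14 = +3

+3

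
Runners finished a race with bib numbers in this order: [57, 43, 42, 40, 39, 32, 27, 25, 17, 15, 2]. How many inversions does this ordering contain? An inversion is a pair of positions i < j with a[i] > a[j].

There are 55 out-of-order pairs.

For each element, count later entries that are smaller:
57: 10
43: 9
42: 8
40: 7
39: 6
32: 5
27: 4
25: 3
17: 2
15: 1
2: 0
Sum: 10 + 9 + 8 + 7 + 6 + 5 + 4 + 3 + 2 + 1 + 0 = 55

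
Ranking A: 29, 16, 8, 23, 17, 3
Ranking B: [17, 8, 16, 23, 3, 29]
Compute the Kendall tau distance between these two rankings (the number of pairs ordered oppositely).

Assign each item its position (1..6) in the first ordering, then rewrite the second ordering as that position sequence:
positions: 29→1, 16→2, 8→3, 23→4, 17→5, 3→6
second ordering as positions: [5, 3, 2, 4, 6, 1]
Discordant pairs = inversions in this position sequence.
5: 3, 2, 4, 1 → 4
3: 2, 1 → 2
2: 1 → 1
4: 1 → 1
6: 1 → 1
1: 0
Total: 4 + 2 + 1 + 1 + 1 + 0 = 9

9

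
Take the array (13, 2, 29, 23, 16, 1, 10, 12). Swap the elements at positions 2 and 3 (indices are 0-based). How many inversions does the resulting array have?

16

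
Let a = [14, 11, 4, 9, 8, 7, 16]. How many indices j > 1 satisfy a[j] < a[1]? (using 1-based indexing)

The element at index 1 is 14.
Elements after it: 11, 4, 9, 8, 7, 16
Those smaller than 14: 11, 4, 9, 8, 7

5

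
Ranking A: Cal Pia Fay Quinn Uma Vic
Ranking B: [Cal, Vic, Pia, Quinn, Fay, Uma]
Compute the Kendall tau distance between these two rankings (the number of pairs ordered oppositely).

Assign each item its position (1..6) in the first ordering, then rewrite the second ordering as that position sequence:
positions: Cal→1, Pia→2, Fay→3, Quinn→4, Uma→5, Vic→6
second ordering as positions: [1, 6, 2, 4, 3, 5]
Discordant pairs = inversions in this position sequence.
1: 0
6: 2, 4, 3, 5 → 4
2: 0
4: 3 → 1
3: 0
5: 0
Total: 0 + 4 + 0 + 1 + 0 + 0 = 5

5 discordant pairs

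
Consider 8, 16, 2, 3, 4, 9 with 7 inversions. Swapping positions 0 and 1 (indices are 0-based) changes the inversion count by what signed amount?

+1

Positions 0 and 1 hold 8 and 16; after swapping, the array is [16, 8, 2, 3, 4, 9].
Element-by-element contributions:
16: 5
8: 3
2: 0
3: 0
4: 0
9: 0
Sum: 5 + 3 + 0 + 0 + 0 + 0 = 8
Change: 8 − 7 = +1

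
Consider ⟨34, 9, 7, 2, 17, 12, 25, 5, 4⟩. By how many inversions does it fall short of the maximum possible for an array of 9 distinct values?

Maximum inversions for 9 distinct elements is C(9, 2) = 9·8/2 = 36.
Current inversions — for each element, count later smaller elements:
34: 8
9: 4
7: 3
2: 0
17: 3
12: 2
25: 2
5: 1
4: 0
Current total: 8 + 4 + 3 + 0 + 3 + 2 + 2 + 1 + 0 = 23
Shortfall: 36 − 23 = 13

13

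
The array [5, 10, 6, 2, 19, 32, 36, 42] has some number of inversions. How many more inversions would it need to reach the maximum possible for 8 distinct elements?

24

Maximum inversions for 8 distinct elements is C(8, 2) = 8·7/2 = 28.
Current inversions — for each element, count later smaller elements:
5: 1
10: 2
6: 1
2: 0
19: 0
32: 0
36: 0
42: 0
Current total: 1 + 2 + 1 + 0 + 0 + 0 + 0 + 0 = 4
Shortfall: 28 − 4 = 24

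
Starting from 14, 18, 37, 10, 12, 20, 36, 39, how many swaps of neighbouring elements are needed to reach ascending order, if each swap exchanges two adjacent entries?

Minimum adjacent swaps = number of inversions (each swap of adjacent out-of-order elements removes one inversion and no swap can remove more).
Count inversions — for each element, later elements that are smaller:
14: 10, 12 → 2
18: 10, 12 → 2
37: 10, 12, 20, 36 → 4
10: none → 0
12: none → 0
20: none → 0
36: none → 0
39: none → 0
Total inversions: 2 + 2 + 4 + 0 + 0 + 0 + 0 + 0 = 8

8 adjacent swaps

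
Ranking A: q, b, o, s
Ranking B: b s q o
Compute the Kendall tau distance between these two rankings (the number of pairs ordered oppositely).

Assign each item its position (1..4) in the first ordering, then rewrite the second ordering as that position sequence:
positions: q→1, b→2, o→3, s→4
second ordering as positions: [2, 4, 1, 3]
Discordant pairs = inversions in this position sequence.
2: 1 → 1
4: 1, 3 → 2
1: 0
3: 0
Total: 1 + 2 + 0 + 0 = 3

Discordant pairs: 3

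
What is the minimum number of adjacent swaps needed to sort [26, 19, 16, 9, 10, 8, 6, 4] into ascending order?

Each adjacent swap fixes exactly one inversion, so the minimum swap count equals the number of inversions.
Count inversions — for each element, later elements that are smaller:
26: 19, 16, 9, 10, 8, 6, 4 → 7
19: 16, 9, 10, 8, 6, 4 → 6
16: 9, 10, 8, 6, 4 → 5
9: 8, 6, 4 → 3
10: 8, 6, 4 → 3
8: 6, 4 → 2
6: 4 → 1
4: none → 0
Total inversions: 7 + 6 + 5 + 3 + 3 + 2 + 1 + 0 = 27

There are 27 adjacent swaps.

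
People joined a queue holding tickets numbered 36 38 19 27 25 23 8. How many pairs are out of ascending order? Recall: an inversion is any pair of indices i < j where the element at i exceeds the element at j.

For each element, count later entries that are smaller:
36 → 19, 27, 25, 23, 8 → 5
38 → 19, 27, 25, 23, 8 → 5
19 → 8 → 1
27 → 25, 23, 8 → 3
25 → 23, 8 → 2
23 → 8 → 1
8 → none → 0
Sum: 5 + 5 + 1 + 3 + 2 + 1 + 0 = 17

Inversions: 17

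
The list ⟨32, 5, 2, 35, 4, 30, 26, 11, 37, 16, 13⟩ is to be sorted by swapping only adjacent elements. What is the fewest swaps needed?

Minimum adjacent swaps = number of inversions (each swap of adjacent out-of-order elements removes one inversion and no swap can remove more).
Count inversions — for each element, later elements that are smaller:
32: 5, 2, 4, 30, 26, 11, 16, 13 → 8
5: 2, 4 → 2
2: none → 0
35: 4, 30, 26, 11, 16, 13 → 6
4: none → 0
30: 26, 11, 16, 13 → 4
26: 11, 16, 13 → 3
11: none → 0
37: 16, 13 → 2
16: 13 → 1
13: none → 0
Total inversions: 8 + 2 + 0 + 6 + 0 + 4 + 3 + 0 + 2 + 1 + 0 = 26

26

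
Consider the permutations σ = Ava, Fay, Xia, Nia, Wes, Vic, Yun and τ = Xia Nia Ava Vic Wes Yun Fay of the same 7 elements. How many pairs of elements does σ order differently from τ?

Assign each item its position (1..7) in the first ordering, then rewrite the second ordering as that position sequence:
positions: Ava→1, Fay→2, Xia→3, Nia→4, Wes→5, Vic→6, Yun→7
second ordering as positions: [3, 4, 1, 6, 5, 7, 2]
Discordant pairs = inversions in this position sequence.
3: 1, 2 → 2
4: 1, 2 → 2
1: 0
6: 5, 2 → 2
5: 2 → 1
7: 2 → 1
2: 0
Total: 2 + 2 + 0 + 2 + 1 + 1 + 0 = 8

8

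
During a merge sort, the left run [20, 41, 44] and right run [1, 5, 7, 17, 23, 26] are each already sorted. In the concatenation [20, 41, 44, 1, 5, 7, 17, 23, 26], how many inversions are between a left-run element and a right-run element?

16 split inversions

For each element r of the right run, count left-run elements greater than r:
r = 1: 20, 41, 44 → 3
r = 5: 20, 41, 44 → 3
r = 7: 20, 41, 44 → 3
r = 17: 20, 41, 44 → 3
r = 23: 41, 44 → 2
r = 26: 41, 44 → 2
Cross-inversions: 3 + 3 + 3 + 3 + 2 + 2 = 16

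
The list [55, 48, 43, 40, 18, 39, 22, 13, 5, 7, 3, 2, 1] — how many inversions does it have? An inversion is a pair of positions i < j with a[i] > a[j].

Sweep left to right; for each value list the smaller values that follow it:
55: 12
48: 11
43: 10
40: 9
18: 6
39: 7
22: 6
13: 5
5: 3
7: 3
3: 2
2: 1
1: 0
Sum: 12 + 11 + 10 + 9 + 6 + 7 + 6 + 5 + 3 + 3 + 2 + 1 + 0 = 75

There are 75 out-of-order pairs.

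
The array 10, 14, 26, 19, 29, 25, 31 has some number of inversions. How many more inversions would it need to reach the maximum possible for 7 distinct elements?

18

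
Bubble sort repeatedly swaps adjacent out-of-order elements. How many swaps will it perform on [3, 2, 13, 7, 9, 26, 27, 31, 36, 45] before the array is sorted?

The minimum number of adjacent swaps to sort an array equals its inversion count, since every such swap removes exactly one inversion.
Count inversions — for each element, later elements that are smaller:
3: 2 → 1
2: none → 0
13: 7, 9 → 2
7: none → 0
9: none → 0
26: none → 0
27: none → 0
31: none → 0
36: none → 0
45: none → 0
Total inversions: 1 + 0 + 2 + 0 + 0 + 0 + 0 + 0 + 0 + 0 = 3

There are 3 adjacent swaps.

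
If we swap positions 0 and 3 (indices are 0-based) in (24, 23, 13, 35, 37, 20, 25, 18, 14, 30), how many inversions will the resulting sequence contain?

Positions 0 and 3 hold 24 and 35; after swapping, the array is [35, 23, 13, 24, 37, 20, 25, 18, 14, 30].
Sweep left to right; for each value list the smaller values that follow it:
35 → 23, 13, 24, 20, 25, 18, 14, 30 → 8
23 → 13, 20, 18, 14 → 4
13 → none → 0
24 → 20, 18, 14 → 3
37 → 20, 25, 18, 14, 30 → 5
20 → 18, 14 → 2
25 → 18, 14 → 2
18 → 14 → 1
14 → none → 0
30 → none → 0
Sum: 8 + 4 + 0 + 3 + 5 + 2 + 2 + 1 + 0 + 0 = 25

There are 25 inversions.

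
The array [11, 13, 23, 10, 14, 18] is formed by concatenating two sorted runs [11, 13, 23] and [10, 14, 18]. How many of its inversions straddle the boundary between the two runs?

5

Take each right-half value and tally the left-half values above it:
r = 10: 11, 13, 23 → 3
r = 14: 23 → 1
r = 18: 23 → 1
Cross-inversions: 3 + 1 + 1 = 5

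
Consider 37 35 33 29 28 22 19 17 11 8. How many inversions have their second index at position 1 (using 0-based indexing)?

1

The element at index 1 is 35.
Elements before it: 37
Those larger than 35: 37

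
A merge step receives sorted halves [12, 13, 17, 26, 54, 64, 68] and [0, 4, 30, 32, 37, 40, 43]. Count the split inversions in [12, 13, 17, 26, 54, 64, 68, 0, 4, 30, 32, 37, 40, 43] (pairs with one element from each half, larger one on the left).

29

Count, for every r in R, how many entries of L exceed r:
r = 0: 12, 13, 17, 26, 54, 64, 68 → 7
r = 4: 12, 13, 17, 26, 54, 64, 68 → 7
r = 30: 54, 64, 68 → 3
r = 32: 54, 64, 68 → 3
r = 37: 54, 64, 68 → 3
r = 40: 54, 64, 68 → 3
r = 43: 54, 64, 68 → 3
Cross-inversions: 7 + 7 + 3 + 3 + 3 + 3 + 3 = 29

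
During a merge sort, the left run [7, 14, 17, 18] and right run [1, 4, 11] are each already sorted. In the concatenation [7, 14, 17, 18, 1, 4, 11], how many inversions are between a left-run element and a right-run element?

11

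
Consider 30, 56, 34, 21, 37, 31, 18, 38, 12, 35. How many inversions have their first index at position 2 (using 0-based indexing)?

4 such elements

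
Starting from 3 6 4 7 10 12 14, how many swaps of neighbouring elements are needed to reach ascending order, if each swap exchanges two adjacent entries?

1 swap

Minimum adjacent swaps = number of inversions (each swap of adjacent out-of-order elements removes one inversion and no swap can remove more).
Count inversions — for each element, later elements that are smaller:
3: none → 0
6: 4 → 1
4: none → 0
7: none → 0
10: none → 0
12: none → 0
14: none → 0
Total inversions: 0 + 1 + 0 + 0 + 0 + 0 + 0 = 1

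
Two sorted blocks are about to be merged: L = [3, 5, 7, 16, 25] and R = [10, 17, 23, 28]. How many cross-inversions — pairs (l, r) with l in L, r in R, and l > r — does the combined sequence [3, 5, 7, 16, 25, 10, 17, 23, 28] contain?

For each element r of the right run, count left-run elements greater than r:
r = 10: 16, 25 → 2
r = 17: 25 → 1
r = 23: 25 → 1
r = 28: none → 0
Cross-inversions: 2 + 1 + 1 + 0 = 4

4 split inversions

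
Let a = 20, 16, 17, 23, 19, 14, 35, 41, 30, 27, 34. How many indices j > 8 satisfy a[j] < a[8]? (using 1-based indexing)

The element at index 8 is 41.
Elements after it: 30, 27, 34
Those smaller than 41: 30, 27, 34

3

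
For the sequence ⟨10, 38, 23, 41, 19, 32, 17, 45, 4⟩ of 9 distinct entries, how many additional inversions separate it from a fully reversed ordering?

17 inversions short

Maximum inversions for 9 distinct elements is C(9, 2) = 9·8/2 = 36.
Current inversions — for each element, count later smaller elements:
10: 1
38: 5
23: 3
41: 4
19: 2
32: 2
17: 1
45: 1
4: 0
Current total: 1 + 5 + 3 + 4 + 2 + 2 + 1 + 1 + 0 = 19
Shortfall: 36 − 19 = 17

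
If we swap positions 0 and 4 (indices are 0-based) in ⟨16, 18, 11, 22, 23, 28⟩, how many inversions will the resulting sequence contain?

7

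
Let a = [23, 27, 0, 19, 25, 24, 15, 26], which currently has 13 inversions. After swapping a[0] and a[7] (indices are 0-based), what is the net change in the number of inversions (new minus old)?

+5

Positions 0 and 7 hold 23 and 26; after swapping, the array is [26, 27, 0, 19, 25, 24, 15, 23].
Count, for each position, how many later elements it exceeds:
26: 6
27: 6
0: 0
19: 1
25: 3
24: 2
15: 0
23: 0
Sum: 6 + 6 + 0 + 1 + 3 + 2 + 0 + 0 = 18
Change: 18 − 13 = +5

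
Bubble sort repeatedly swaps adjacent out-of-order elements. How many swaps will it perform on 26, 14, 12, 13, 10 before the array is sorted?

9 adjacent swaps

The minimum number of adjacent swaps to sort an array equals its inversion count, since every such swap removes exactly one inversion.
Count inversions — for each element, later elements that are smaller:
26: 14, 12, 13, 10 → 4
14: 12, 13, 10 → 3
12: 10 → 1
13: 10 → 1
10: none → 0
Total inversions: 4 + 3 + 1 + 1 + 0 = 9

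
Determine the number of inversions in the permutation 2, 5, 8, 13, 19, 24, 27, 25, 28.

Sweep left to right; for each value list the smaller values that follow it:
2: 0
5: 0
8: 0
13: 0
19: 0
24: 0
27: 1
25: 0
28: 0
Sum: 0 + 0 + 0 + 0 + 0 + 0 + 1 + 0 + 0 = 1

1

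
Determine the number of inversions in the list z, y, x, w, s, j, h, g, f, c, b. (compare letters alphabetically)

55

Element-by-element contributions:
z: 10
y: 9
x: 8
w: 7
s: 6
j: 5
h: 4
g: 3
f: 2
c: 1
b: 0
Sum: 10 + 9 + 8 + 7 + 6 + 5 + 4 + 3 + 2 + 1 + 0 = 55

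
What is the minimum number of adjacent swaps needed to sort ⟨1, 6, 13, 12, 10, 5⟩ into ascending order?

7 swaps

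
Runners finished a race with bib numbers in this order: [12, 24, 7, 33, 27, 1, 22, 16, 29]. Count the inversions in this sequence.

Count, for each position, how many later elements it exceeds:
12: 2
24: 4
7: 1
33: 5
27: 3
1: 0
22: 1
16: 0
29: 0
Sum: 2 + 4 + 1 + 5 + 3 + 0 + 1 + 0 + 0 = 16

16 inversions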